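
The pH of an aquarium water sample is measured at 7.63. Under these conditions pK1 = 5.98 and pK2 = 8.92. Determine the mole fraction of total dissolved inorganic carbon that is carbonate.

α₂ = 1 / (1 + [H⁺]/K2 + [H⁺]²/(K1K2)) = 1 / (1 + 10^+1.29 + 10^-0.36)
   = 1 / (1 + 19.498 + 0.43652) = 1/20.935 = 0.04777

α₂ = 0.0478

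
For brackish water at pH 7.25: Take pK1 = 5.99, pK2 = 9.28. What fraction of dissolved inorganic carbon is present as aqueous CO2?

α₀ = 1 / (1 + K1/[H⁺] + K1K2/[H⁺]²) = 1 / (1 + 10^+1.26 + 10^-0.77)
   = 1 / (1 + 18.197 + 0.16982) = 1/19.367 = 0.05163

α₀ = 0.0516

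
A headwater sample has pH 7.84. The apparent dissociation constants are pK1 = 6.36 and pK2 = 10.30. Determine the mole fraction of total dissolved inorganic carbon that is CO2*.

α₀ = 0.0319

α₀ = 1 / (1 + K1/[H⁺] + K1K2/[H⁺]²) = 1 / (1 + 10^+1.48 + 10^-0.98)
   = 1 / (1 + 30.200 + 0.10471) = 1/31.304 = 0.03194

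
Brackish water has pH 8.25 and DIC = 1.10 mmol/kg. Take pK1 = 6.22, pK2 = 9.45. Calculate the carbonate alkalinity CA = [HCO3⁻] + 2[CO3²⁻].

CA = 1.16 mmol/kg

CA = [HCO3⁻] + 2[CO3²⁻] = (α₁ + 2α₂)·DIC
At pH 8.25: [H⁺]/K1 = 10^-2.03 = 0.0093325, K2/[H⁺] = 10^-1.20 = 0.063096
α₁ = 1/(1 + 0.0093325 + 0.063096) = 1/1.0724 = 0.9325; α₂ = α₁·K2/[H⁺] = 0.05883
α₁ + 2α₂ = 1.0501
CA = 1.0501 × 1.10 = 1.16 mmol/kg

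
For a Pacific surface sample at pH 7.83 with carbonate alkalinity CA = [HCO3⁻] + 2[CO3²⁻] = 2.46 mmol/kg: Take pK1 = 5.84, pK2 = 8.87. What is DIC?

DIC = 2.29 mmol/kg

CA = [HCO3⁻] + 2[CO3²⁻] = (α₁ + 2α₂)·DIC
At pH 7.83: [H⁺]/K1 = 10^-1.99 = 0.010233, K2/[H⁺] = 10^-1.04 = 0.091201
α₁ = 1/(1 + 0.010233 + 0.091201) = 1/1.1014 = 0.9079; α₂ = α₁·K2/[H⁺] = 0.08280
α₁ + 2α₂ = 1.0735
DIC = CA / (α₁ + 2α₂) = 2.46 / 1.0735 = 2.29 mmol/kg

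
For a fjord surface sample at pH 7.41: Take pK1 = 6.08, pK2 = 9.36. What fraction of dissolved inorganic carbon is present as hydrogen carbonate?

α₁ = 1 / (1 + [H⁺]/K1 + K2/[H⁺]) = 1 / (1 + 10^-1.33 + 10^-1.95)
   = 1 / (1 + 0.046774 + 0.011220) = 1/1.0580 = 0.9452

α₁ = 0.945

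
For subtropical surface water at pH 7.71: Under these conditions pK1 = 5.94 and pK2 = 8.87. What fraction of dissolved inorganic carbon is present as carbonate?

α₂ = 1 / (1 + [H⁺]/K2 + [H⁺]²/(K1K2)) = 1 / (1 + 10^+1.16 + 10^-0.61)
   = 1 / (1 + 14.454 + 0.24547) = 1/15.700 = 0.06369

α₂ = 0.0637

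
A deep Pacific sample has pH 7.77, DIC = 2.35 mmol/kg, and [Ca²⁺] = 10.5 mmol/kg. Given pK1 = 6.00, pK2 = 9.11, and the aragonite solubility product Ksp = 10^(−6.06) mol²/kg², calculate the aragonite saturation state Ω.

Ω = 1.22

α₂ = 1 / (1 + [H⁺]/K2 + [H⁺]²/(K1K2)) = 1 / (1 + 10^+1.34 + 10^-0.43)
   = 1 / (1 + 21.878 + 0.37154) = 1/23.249 = 0.04301
[CO3²⁻] = α₂ × DIC = 0.04301 × 2.35 = 0.1011 mmol/kg
Ksp = 10^(−6.06) = 8.710×10^-7
Ω = [Ca²⁺][CO3²⁻]/Ksp = (10.5×10^-3)(1.011×10^-4) / 8.710×10^-7 = 1.22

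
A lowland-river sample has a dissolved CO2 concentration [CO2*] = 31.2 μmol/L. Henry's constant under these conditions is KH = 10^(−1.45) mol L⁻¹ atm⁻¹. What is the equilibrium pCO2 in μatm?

pCO2 = 879 μatm

KH = 10^(−1.45) = 3.548×10^-2 mol L⁻¹ atm⁻¹
pCO2 = [CO2*]/KH = 31.2×10^-6 / 3.548×10^-2 = 8.79×10^-4 atm = 879 μatm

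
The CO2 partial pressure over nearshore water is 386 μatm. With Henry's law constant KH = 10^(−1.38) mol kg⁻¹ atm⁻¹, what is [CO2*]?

[CO2*] = 16.1 μmol/kg

KH = 10^(−1.38) = 4.169×10^-2 mol kg⁻¹ atm⁻¹
[CO2*] = KH · pCO2 = 4.169×10^-2 × 386×10^-6 atm = 1.61×10^-5 mol/kg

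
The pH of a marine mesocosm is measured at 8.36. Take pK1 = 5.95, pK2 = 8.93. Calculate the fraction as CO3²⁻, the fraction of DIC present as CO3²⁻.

α₂ = 0.211

α₂ = 1 / (1 + [H⁺]/K2 + [H⁺]²/(K1K2)) = 1 / (1 + 10^+0.57 + 10^-1.84)
   = 1 / (1 + 3.7154 + 0.014454) = 1/4.7298 = 0.2114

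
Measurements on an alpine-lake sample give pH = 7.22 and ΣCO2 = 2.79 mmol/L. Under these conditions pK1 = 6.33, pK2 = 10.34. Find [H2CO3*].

α₀ = 1 / (1 + K1/[H⁺] + K1K2/[H⁺]²) = 1 / (1 + 10^+0.89 + 10^-2.23)
   = 1 / (1 + 7.7625 + 0.0058884) = 1/8.7684 = 0.1140
[CO2*] = α₀ × DIC = 0.1140 × 2.79 = 0.318 mmol/L

[CO2*] = 0.318 mmol/L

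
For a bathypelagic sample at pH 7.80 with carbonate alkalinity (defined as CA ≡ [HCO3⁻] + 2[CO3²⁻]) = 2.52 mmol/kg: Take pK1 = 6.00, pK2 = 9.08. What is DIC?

CA = [HCO3⁻] + 2[CO3²⁻] = (α₁ + 2α₂)·DIC
At pH 7.80: [H⁺]/K1 = 10^-1.80 = 0.015849, K2/[H⁺] = 10^-1.28 = 0.052481
α₁ = 1/(1 + 0.015849 + 0.052481) = 1/1.0683 = 0.9360; α₂ = α₁·K2/[H⁺] = 0.04912
α₁ + 2α₂ = 1.0343
DIC = CA / (α₁ + 2α₂) = 2.52 / 1.0343 = 2.44 mmol/kg

DIC = 2.44 mmol/kg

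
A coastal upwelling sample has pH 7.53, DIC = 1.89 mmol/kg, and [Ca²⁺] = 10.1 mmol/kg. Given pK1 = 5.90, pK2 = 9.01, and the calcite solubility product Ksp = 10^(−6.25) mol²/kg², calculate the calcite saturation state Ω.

Ω = 1.06

α₂ = 1 / (1 + [H⁺]/K2 + [H⁺]²/(K1K2)) = 1 / (1 + 10^+1.48 + 10^-0.15)
   = 1 / (1 + 30.200 + 0.70795) = 1/31.907 = 0.03134
[CO3²⁻] = α₂ × DIC = 0.03134 × 1.89 = 0.05923 mmol/kg
Ksp = 10^(−6.25) = 5.623×10^-7
Ω = [Ca²⁺][CO3²⁻]/Ksp = (10.1×10^-3)(5.923×10^-5) / 5.623×10^-7 = 1.06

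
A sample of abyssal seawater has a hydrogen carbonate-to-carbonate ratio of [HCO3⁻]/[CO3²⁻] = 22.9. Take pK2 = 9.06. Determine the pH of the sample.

pH = 7.70

From K2 = [H⁺][CO3²⁻]/[HCO3⁻]:  pH = pK2 − log₁₀([HCO3⁻]/[CO3²⁻])
log₁₀(22.9) = +1.360
pH = 9.06 − (+1.360) = 7.70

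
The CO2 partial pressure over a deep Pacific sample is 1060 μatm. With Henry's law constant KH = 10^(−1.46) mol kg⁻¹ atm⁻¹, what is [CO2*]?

KH = 10^(−1.46) = 3.467×10^-2 mol kg⁻¹ atm⁻¹
[CO2*] = KH · pCO2 = 3.467×10^-2 × 1060×10^-6 atm = 3.68×10^-5 mol/kg

[CO2*] = 36.8 μmol/kg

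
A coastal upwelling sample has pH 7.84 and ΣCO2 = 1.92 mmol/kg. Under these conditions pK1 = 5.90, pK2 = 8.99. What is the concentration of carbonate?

[CO3²⁻] = 0.126 mmol/kg

α₂ = 1 / (1 + [H⁺]/K2 + [H⁺]²/(K1K2)) = 1 / (1 + 10^+1.15 + 10^-0.79)
   = 1 / (1 + 14.125 + 0.16218) = 1/15.288 = 0.06541
[CO3²⁻] = α₂ × DIC = 0.06541 × 1.92 = 0.126 mmol/kg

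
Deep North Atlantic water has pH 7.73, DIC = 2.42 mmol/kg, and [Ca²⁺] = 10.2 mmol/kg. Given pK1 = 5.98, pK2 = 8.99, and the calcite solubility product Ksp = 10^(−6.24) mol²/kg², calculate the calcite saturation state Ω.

α₂ = 1 / (1 + [H⁺]/K2 + [H⁺]²/(K1K2)) = 1 / (1 + 10^+1.26 + 10^-0.49)
   = 1 / (1 + 18.197 + 0.32359) = 1/19.521 = 0.05123
[CO3²⁻] = α₂ × DIC = 0.05123 × 2.42 = 0.1240 mmol/kg
Ksp = 10^(−6.24) = 5.754×10^-7
Ω = [Ca²⁺][CO3²⁻]/Ksp = (10.2×10^-3)(1.240×10^-4) / 5.754×10^-7 = 2.20

Ω = 2.20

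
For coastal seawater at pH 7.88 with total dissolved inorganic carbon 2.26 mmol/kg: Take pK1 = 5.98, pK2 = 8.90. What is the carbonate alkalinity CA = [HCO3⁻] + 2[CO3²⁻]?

CA = [HCO3⁻] + 2[CO3²⁻] = (α₁ + 2α₂)·DIC
At pH 7.88: [H⁺]/K1 = 10^-1.90 = 0.012589, K2/[H⁺] = 10^-1.02 = 0.095499
α₁ = 1/(1 + 0.012589 + 0.095499) = 1/1.1081 = 0.9025; α₂ = α₁·K2/[H⁺] = 0.08618
α₁ + 2α₂ = 1.0748
CA = 1.0748 × 2.26 = 2.43 mmol/kg

CA = 2.43 mmol/kg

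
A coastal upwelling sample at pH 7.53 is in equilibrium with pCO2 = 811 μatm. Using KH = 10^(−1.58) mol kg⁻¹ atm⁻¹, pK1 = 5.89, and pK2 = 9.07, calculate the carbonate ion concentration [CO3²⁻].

[CO2*] = KH · pCO2 = 10^(−1.58) × 811×10^-6 = 2.133×10^-5 mol/kg
α₀ = 1/(1 + K1/[H⁺] + K1K2/[H⁺]²) = 1/(1 + 10^+1.64 + 10^+0.10) = 0.02178
DIC = [CO2*]/α₀ = 2.133×10^-5 / 0.02178 = 0.9793 mmol/kg
[CO3²⁻] = α₂·DIC; α₂ = 0.02742, so [CO3²⁻] = 0.02742 × 0.9793 = 0.0269 mmol/kg

[CO3²⁻] = 0.0269 mmol/kg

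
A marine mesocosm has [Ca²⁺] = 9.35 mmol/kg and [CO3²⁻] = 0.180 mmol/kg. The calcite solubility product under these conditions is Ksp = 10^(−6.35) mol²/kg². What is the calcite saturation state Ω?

Ksp = 10^(−6.35) = 4.467×10^-7
Ω = [Ca²⁺][CO3²⁻]/Ksp = (9.35×10^-3)(0.180×10^-3) / 4.467×10^-7 = 3.77

Ω = 3.77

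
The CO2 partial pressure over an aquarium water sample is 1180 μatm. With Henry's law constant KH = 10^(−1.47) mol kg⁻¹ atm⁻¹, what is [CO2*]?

[CO2*] = 40.0 μmol/kg

KH = 10^(−1.47) = 3.388×10^-2 mol kg⁻¹ atm⁻¹
[CO2*] = KH · pCO2 = 3.388×10^-2 × 1180×10^-6 atm = 4.00×10^-5 mol/kg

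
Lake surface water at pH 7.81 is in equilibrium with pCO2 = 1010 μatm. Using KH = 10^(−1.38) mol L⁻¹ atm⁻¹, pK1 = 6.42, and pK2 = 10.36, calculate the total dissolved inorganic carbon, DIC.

DIC = 1.08 mmol/L

[CO2*] = KH · pCO2 = 10^(−1.38) × 1010×10^-6 = 4.210×10^-5 mol/L
α₀ = 1/(1 + K1/[H⁺] + K1K2/[H⁺]²) = 1/(1 + 10^+1.39 + 10^-1.16) = 0.03904
DIC = [CO2*]/α₀ = 4.210×10^-5 / 0.03904 = 1.08 mmol/L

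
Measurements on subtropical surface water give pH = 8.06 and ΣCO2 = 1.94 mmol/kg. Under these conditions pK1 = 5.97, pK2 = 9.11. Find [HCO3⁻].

[HCO3⁻] = 1.77 mmol/kg

α₁ = 1 / (1 + [H⁺]/K1 + K2/[H⁺]) = 1 / (1 + 10^-2.09 + 10^-1.05)
   = 1 / (1 + 0.0081283 + 0.089125) = 1/1.0973 = 0.9114
[HCO3⁻] = α₁ × DIC = 0.9114 × 1.94 = 1.77 mmol/kg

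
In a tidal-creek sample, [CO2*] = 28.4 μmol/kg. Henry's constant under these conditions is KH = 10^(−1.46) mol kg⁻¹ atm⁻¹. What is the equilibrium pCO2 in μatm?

pCO2 = 819 μatm

KH = 10^(−1.46) = 3.467×10^-2 mol kg⁻¹ atm⁻¹
pCO2 = [CO2*]/KH = 28.4×10^-6 / 3.467×10^-2 = 8.19×10^-4 atm = 819 μatm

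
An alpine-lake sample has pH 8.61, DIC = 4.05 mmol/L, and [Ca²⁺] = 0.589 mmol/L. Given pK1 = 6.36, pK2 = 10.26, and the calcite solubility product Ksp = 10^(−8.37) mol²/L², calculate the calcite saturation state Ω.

α₂ = 1 / (1 + [H⁺]/K2 + [H⁺]²/(K1K2)) = 1 / (1 + 10^+1.65 + 10^-0.60)
   = 1 / (1 + 44.668 + 0.25119) = 1/45.920 = 0.02178
[CO3²⁻] = α₂ × DIC = 0.02178 × 4.05 = 0.08820 mmol/L
Ksp = 10^(−8.37) = 4.266×10^-9
Ω = [Ca²⁺][CO3²⁻]/Ksp = (0.589×10^-3)(8.820×10^-5) / 4.266×10^-9 = 12.2

Ω = 12.2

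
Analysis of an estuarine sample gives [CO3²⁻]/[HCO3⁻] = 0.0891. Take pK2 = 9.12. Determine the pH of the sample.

From K2 = [H⁺][CO3²⁻]/[HCO3⁻]:  pH = pK2 + log₁₀([CO3²⁻]/[HCO3⁻])
log₁₀(0.0891) = -1.050
pH = 9.12 + (-1.050) = 8.07

pH = 8.07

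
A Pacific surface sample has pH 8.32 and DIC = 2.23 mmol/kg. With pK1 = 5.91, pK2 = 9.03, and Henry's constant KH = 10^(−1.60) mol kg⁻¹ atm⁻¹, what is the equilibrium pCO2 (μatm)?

pCO2 = 288 μatm

α₀ = 1 / (1 + K1/[H⁺] + K1K2/[H⁺]²) = 1 / (1 + 10^+2.41 + 10^+1.70)
   = 1 / (1 + 257.04 + 50.119) = 1/308.16 = 0.003245
[CO2*] = α₀ × DIC = 0.003245 × 2.23 = 0.007237 mmol/kg = 7.237 μmol/kg
pCO2 = [CO2*]/KH = 7.237×10^-6 / 2.512×10^-2 = 288 μatm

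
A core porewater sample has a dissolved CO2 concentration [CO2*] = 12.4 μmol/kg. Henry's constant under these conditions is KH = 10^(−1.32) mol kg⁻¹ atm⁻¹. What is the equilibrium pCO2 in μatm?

KH = 10^(−1.32) = 4.786×10^-2 mol kg⁻¹ atm⁻¹
pCO2 = [CO2*]/KH = 12.4×10^-6 / 4.786×10^-2 = 2.59×10^-4 atm = 259 μatm

pCO2 = 259 μatm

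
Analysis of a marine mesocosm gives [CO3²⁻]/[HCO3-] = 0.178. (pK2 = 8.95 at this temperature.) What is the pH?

pH = 8.20

From K2 = [H⁺][CO3²⁻]/[HCO3-]:  pH = pK2 + log₁₀([CO3²⁻]/[HCO3-])
log₁₀(0.178) = -0.750
pH = 8.95 + (-0.750) = 8.20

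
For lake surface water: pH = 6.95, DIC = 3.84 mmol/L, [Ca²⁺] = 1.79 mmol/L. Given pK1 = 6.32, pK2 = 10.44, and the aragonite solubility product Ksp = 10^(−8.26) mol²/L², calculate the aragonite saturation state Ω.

Ω = 0.328

α₂ = 1 / (1 + [H⁺]/K2 + [H⁺]²/(K1K2)) = 1 / (1 + 10^+3.49 + 10^+2.86)
   = 1 / (1 + 3090.3 + 724.44) = 1/3815.7 = 0.0002621
[CO3²⁻] = α₂ × DIC = 0.0002621 × 3.84 = 0.001006 mmol/L = 1.006 μmol/L
Ksp = 10^(−8.26) = 5.495×10^-9
Ω = [Ca²⁺][CO3²⁻]/Ksp = (1.79×10^-3)(1.006×10^-6) / 5.495×10^-9 = 0.328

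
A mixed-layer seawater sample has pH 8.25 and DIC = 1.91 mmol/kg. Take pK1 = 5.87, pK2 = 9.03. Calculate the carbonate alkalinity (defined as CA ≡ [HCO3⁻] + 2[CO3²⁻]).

CA = [HCO3⁻] + 2[CO3²⁻] = (α₁ + 2α₂)·DIC
At pH 8.25: [H⁺]/K1 = 10^-2.38 = 0.0041687, K2/[H⁺] = 10^-0.78 = 0.16596
α₁ = 1/(1 + 0.0041687 + 0.16596) = 1/1.1701 = 0.8546; α₂ = α₁·K2/[H⁺] = 0.1418
α₁ + 2α₂ = 1.1383
CA = 1.1383 × 1.91 = 2.17 mmol/kg

CA = 2.17 mmol/kg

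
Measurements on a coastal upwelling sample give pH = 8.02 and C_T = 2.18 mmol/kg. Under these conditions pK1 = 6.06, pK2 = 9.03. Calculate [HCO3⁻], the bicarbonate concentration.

α₁ = 1 / (1 + [H⁺]/K1 + K2/[H⁺]) = 1 / (1 + 10^-1.96 + 10^-1.01)
   = 1 / (1 + 0.010965 + 0.097724) = 1/1.1087 = 0.9020
[HCO3⁻] = α₁ × DIC = 0.9020 × 2.18 = 1.97 mmol/kg

[HCO3⁻] = 1.97 mmol/kg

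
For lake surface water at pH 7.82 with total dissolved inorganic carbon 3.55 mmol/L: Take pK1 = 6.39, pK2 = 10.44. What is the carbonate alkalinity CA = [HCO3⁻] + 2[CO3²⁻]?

CA = [HCO3⁻] + 2[CO3²⁻] = (α₁ + 2α₂)·DIC
At pH 7.82: [H⁺]/K1 = 10^-1.43 = 0.037154, K2/[H⁺] = 10^-2.62 = 0.0023988
α₁ = 1/(1 + 0.037154 + 0.0023988) = 1/1.0396 = 0.9620; α₂ = α₁·K2/[H⁺] = 0.002308
α₁ + 2α₂ = 0.9666
CA = 0.9666 × 3.55 = 3.43 mmol/L

CA = 3.43 mmol/L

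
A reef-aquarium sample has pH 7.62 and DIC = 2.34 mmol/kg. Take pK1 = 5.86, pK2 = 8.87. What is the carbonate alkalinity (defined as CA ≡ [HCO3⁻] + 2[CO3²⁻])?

CA = 2.42 mmol/kg

CA = [HCO3⁻] + 2[CO3²⁻] = (α₁ + 2α₂)·DIC
At pH 7.62: [H⁺]/K1 = 10^-1.76 = 0.017378, K2/[H⁺] = 10^-1.25 = 0.056234
α₁ = 1/(1 + 0.017378 + 0.056234) = 1/1.0736 = 0.9314; α₂ = α₁·K2/[H⁺] = 0.05238
α₁ + 2α₂ = 1.0362
CA = 1.0362 × 2.34 = 2.42 mmol/kg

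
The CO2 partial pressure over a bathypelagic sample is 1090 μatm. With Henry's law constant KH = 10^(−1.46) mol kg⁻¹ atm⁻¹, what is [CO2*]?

KH = 10^(−1.46) = 3.467×10^-2 mol kg⁻¹ atm⁻¹
[CO2*] = KH · pCO2 = 3.467×10^-2 × 1090×10^-6 atm = 3.78×10^-5 mol/kg

[CO2*] = 37.8 μmol/kg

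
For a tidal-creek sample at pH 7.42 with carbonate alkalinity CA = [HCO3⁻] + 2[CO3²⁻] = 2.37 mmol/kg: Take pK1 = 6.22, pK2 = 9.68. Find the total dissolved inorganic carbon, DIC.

DIC = 2.51 mmol/kg

CA = [HCO3⁻] + 2[CO3²⁻] = (α₁ + 2α₂)·DIC
At pH 7.42: [H⁺]/K1 = 10^-1.20 = 0.063096, K2/[H⁺] = 10^-2.26 = 0.0054954
α₁ = 1/(1 + 0.063096 + 0.0054954) = 1/1.0686 = 0.9358; α₂ = α₁·K2/[H⁺] = 0.005143
α₁ + 2α₂ = 0.9461
DIC = CA / (α₁ + 2α₂) = 2.37 / 0.9461 = 2.51 mmol/kg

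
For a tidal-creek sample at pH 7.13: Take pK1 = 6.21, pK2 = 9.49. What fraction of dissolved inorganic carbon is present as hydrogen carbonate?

α₁ = 0.889

α₁ = 1 / (1 + [H⁺]/K1 + K2/[H⁺]) = 1 / (1 + 10^-0.92 + 10^-2.36)
   = 1 / (1 + 0.12023 + 0.0043652) = 1/1.1246 = 0.8892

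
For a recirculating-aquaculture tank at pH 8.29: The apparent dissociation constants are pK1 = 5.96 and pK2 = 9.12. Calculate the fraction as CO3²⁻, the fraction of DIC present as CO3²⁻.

α₂ = 1 / (1 + [H⁺]/K2 + [H⁺]²/(K1K2)) = 1 / (1 + 10^+0.83 + 10^-1.50)
   = 1 / (1 + 6.7608 + 0.031623) = 1/7.7925 = 0.1283

α₂ = 0.128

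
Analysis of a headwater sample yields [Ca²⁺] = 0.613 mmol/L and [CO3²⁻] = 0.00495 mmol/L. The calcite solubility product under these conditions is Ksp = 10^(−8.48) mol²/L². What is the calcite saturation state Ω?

Ksp = 10^(−8.48) = 3.311×10^-9
Ω = [Ca²⁺][CO3²⁻]/Ksp = (0.613×10^-3)(0.00495×10^-3) / 3.311×10^-9 = 0.916

Ω = 0.916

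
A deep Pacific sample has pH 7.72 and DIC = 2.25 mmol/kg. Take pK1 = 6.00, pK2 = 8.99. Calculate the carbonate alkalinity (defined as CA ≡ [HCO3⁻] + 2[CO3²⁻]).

CA = [HCO3⁻] + 2[CO3²⁻] = (α₁ + 2α₂)·DIC
At pH 7.72: [H⁺]/K1 = 10^-1.72 = 0.019055, K2/[H⁺] = 10^-1.27 = 0.053703
α₁ = 1/(1 + 0.019055 + 0.053703) = 1/1.0728 = 0.9322; α₂ = α₁·K2/[H⁺] = 0.05006
α₁ + 2α₂ = 1.0323
CA = 1.0323 × 2.25 = 2.32 mmol/kg

CA = 2.32 mmol/kg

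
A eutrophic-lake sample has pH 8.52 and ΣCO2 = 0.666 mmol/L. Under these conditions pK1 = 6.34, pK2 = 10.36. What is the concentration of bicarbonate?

[HCO3⁻] = 0.652 mmol/L

α₁ = 1 / (1 + [H⁺]/K1 + K2/[H⁺]) = 1 / (1 + 10^-2.18 + 10^-1.84)
   = 1 / (1 + 0.0066069 + 0.014454) = 1/1.0211 = 0.9794
[HCO3⁻] = α₁ × DIC = 0.9794 × 0.666 = 0.652 mmol/L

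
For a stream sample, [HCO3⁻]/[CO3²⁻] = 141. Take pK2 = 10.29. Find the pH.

From K2 = [H⁺][CO3²⁻]/[HCO3⁻]:  pH = pK2 − log₁₀([HCO3⁻]/[CO3²⁻])
log₁₀(141) = +2.149
pH = 10.29 − (+2.149) = 8.14

pH = 8.14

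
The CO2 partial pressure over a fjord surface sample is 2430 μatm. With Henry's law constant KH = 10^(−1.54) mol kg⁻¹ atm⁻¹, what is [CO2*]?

KH = 10^(−1.54) = 2.884×10^-2 mol kg⁻¹ atm⁻¹
[CO2*] = KH · pCO2 = 2.884×10^-2 × 2430×10^-6 atm = 7.01×10^-5 mol/kg

[CO2*] = 70.1 μmol/kg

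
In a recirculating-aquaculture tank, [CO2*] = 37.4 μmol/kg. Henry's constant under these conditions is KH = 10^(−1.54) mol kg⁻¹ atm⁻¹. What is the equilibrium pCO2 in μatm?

KH = 10^(−1.54) = 2.884×10^-2 mol kg⁻¹ atm⁻¹
pCO2 = [CO2*]/KH = 37.4×10^-6 / 2.884×10^-2 = 1.30×10^-3 atm = 1300 μatm

pCO2 = 1300 μatm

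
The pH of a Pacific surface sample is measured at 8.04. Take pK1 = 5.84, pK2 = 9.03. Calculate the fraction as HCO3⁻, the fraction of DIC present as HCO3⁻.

α₁ = 0.902

α₁ = 1 / (1 + [H⁺]/K1 + K2/[H⁺]) = 1 / (1 + 10^-2.20 + 10^-0.99)
   = 1 / (1 + 0.0063096 + 0.10233) = 1/1.1086 = 0.9020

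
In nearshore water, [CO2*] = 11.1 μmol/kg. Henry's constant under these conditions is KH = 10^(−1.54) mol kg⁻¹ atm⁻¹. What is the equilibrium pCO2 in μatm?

KH = 10^(−1.54) = 2.884×10^-2 mol kg⁻¹ atm⁻¹
pCO2 = [CO2*]/KH = 11.1×10^-6 / 2.884×10^-2 = 3.85×10^-4 atm = 385 μatm

pCO2 = 385 μatm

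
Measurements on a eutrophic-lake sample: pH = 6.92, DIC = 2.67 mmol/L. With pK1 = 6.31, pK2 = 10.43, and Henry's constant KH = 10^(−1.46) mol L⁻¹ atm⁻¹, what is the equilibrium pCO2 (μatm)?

pCO2 = 1.52×10^4 μatm

α₀ = 1 / (1 + K1/[H⁺] + K1K2/[H⁺]²) = 1 / (1 + 10^+0.61 + 10^-2.90)
   = 1 / (1 + 4.0738 + 0.0012589) = 1/5.0751 = 0.1970
[CO2*] = α₀ × DIC = 0.1970 × 2.67 = 0.5261 mmol/L
pCO2 = [CO2*]/KH = 5.261×10^-4 / 3.467×10^-2 = 1.52×10^4 μatm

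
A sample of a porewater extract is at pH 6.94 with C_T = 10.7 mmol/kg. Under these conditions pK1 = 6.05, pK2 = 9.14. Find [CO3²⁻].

α₂ = 1 / (1 + [H⁺]/K2 + [H⁺]²/(K1K2)) = 1 / (1 + 10^+2.20 + 10^+1.31)
   = 1 / (1 + 158.49 + 20.417) = 1/179.91 = 0.005558
[CO3²⁻] = α₂ × DIC = 0.005558 × 10.7 = 0.0595 mmol/kg

[CO3²⁻] = 0.0595 mmol/kg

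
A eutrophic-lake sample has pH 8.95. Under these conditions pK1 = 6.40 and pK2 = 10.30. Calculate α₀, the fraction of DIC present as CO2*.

α₀ = 0.00269

α₀ = 1 / (1 + K1/[H⁺] + K1K2/[H⁺]²) = 1 / (1 + 10^+2.55 + 10^+1.20)
   = 1 / (1 + 354.81 + 15.849) = 1/371.66 = 0.002691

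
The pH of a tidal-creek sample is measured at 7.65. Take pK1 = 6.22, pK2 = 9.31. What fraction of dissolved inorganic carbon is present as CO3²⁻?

α₂ = 0.0207

α₂ = 1 / (1 + [H⁺]/K2 + [H⁺]²/(K1K2)) = 1 / (1 + 10^+1.66 + 10^+0.23)
   = 1 / (1 + 45.709 + 1.6982) = 1/48.407 = 0.02066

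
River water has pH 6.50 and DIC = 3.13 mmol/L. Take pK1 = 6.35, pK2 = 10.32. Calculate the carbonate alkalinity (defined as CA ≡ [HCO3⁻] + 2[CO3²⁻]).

CA = [HCO3⁻] + 2[CO3²⁻] = (α₁ + 2α₂)·DIC
At pH 6.50: [H⁺]/K1 = 10^-0.15 = 0.70795, K2/[H⁺] = 10^-3.82 = 0.00015136
α₁ = 1/(1 + 0.70795 + 0.00015136) = 1/1.7081 = 0.5854; α₂ = α₁·K2/[H⁺] = 8.861×10^-5
α₁ + 2α₂ = 0.5856
CA = 0.5856 × 3.13 = 1.83 mmol/L

CA = 1.83 mmol/L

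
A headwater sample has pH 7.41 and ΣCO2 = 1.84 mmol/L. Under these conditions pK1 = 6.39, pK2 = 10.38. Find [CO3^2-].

[CO3²⁻] = 1.80 μmol/L

α₂ = 1 / (1 + [H⁺]/K2 + [H⁺]²/(K1K2)) = 1 / (1 + 10^+2.97 + 10^+1.95)
   = 1 / (1 + 933.25 + 89.125) = 1/1023.4 = 0.0009772
[CO3²⁻] = α₂ × DIC = 0.0009772 × 1.84 = 0.00180 mmol/L = 1.80 μmol/L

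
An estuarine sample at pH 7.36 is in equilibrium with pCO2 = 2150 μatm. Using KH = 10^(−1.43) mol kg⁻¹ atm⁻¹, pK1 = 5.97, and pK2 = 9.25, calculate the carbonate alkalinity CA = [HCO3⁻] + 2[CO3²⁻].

CA = 2.01 mmol/kg

[CO2*] = KH · pCO2 = 10^(−1.43) × 2150×10^-6 = 7.988×10^-5 mol/kg
α₀ = 1/(1 + K1/[H⁺] + K1K2/[H⁺]²) = 1/(1 + 10^+1.39 + 10^-0.50) = 0.03866
DIC = [CO2*]/α₀ = 7.988×10^-5 / 0.03866 = 2.066 mmol/kg
CA = (α₁ + 2α₂)·DIC = (0.9491 + 2×0.01223) × 2.066 = 2.01 mmol/kg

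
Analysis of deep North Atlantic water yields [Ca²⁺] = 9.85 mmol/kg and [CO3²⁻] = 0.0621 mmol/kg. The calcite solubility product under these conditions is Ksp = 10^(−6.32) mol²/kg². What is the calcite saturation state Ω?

Ksp = 10^(−6.32) = 4.786×10^-7
Ω = [Ca²⁺][CO3²⁻]/Ksp = (9.85×10^-3)(0.0621×10^-3) / 4.786×10^-7 = 1.28

Ω = 1.28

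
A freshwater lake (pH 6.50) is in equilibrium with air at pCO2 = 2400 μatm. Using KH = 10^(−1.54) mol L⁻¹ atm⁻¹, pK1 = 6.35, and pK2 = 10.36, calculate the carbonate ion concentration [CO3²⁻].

[CO3²⁻] = 0.0135 μmol/L

[CO2*] = KH · pCO2 = 10^(−1.54) × 2400×10^-6 = 6.922×10^-5 mol/L
α₀ = 1/(1 + K1/[H⁺] + K1K2/[H⁺]²) = 1/(1 + 10^+0.15 + 10^-3.71) = 0.4145
DIC = [CO2*]/α₀ = 6.922×10^-5 / 0.4145 = 0.1670 mmol/L
[CO3²⁻] = α₂·DIC; α₂ = 8.081×10^-5, so [CO3²⁻] = 8.081×10^-5 × 0.1670 = 1.35×10^-5 mmol/L = 0.0135 μmol/L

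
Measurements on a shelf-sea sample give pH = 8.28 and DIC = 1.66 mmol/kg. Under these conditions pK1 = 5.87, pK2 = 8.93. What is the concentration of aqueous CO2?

[CO2*] = 5.26 μmol/kg

α₀ = 1 / (1 + K1/[H⁺] + K1K2/[H⁺]²) = 1 / (1 + 10^+2.41 + 10^+1.76)
   = 1 / (1 + 257.04 + 57.544) = 1/315.58 = 0.003169
[CO2*] = α₀ × DIC = 0.003169 × 1.66 = 0.00526 mmol/kg = 5.26 μmol/kg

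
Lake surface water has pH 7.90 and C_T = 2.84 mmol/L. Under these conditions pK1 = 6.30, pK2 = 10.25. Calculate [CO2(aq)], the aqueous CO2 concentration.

[CO2*] = 0.0693 mmol/L

α₀ = 1 / (1 + K1/[H⁺] + K1K2/[H⁺]²) = 1 / (1 + 10^+1.60 + 10^-0.75)
   = 1 / (1 + 39.811 + 0.17783) = 1/40.989 = 0.02440
[CO2*] = α₀ × DIC = 0.02440 × 2.84 = 0.0693 mmol/L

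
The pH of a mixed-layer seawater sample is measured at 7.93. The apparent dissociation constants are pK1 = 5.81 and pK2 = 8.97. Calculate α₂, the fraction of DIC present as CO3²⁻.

α₂ = 0.0830

α₂ = 1 / (1 + [H⁺]/K2 + [H⁺]²/(K1K2)) = 1 / (1 + 10^+1.04 + 10^-1.08)
   = 1 / (1 + 10.965 + 0.083176) = 1/12.048 = 0.08300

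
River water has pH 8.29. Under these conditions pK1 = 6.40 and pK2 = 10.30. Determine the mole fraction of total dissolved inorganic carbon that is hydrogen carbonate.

α₁ = 1 / (1 + [H⁺]/K1 + K2/[H⁺]) = 1 / (1 + 10^-1.89 + 10^-2.01)
   = 1 / (1 + 0.012882 + 0.0097724) = 1/1.0227 = 0.9778

α₁ = 0.978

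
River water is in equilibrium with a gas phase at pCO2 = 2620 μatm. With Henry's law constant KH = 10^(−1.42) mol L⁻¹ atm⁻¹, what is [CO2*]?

[CO2*] = 99.6 μmol/L

KH = 10^(−1.42) = 3.802×10^-2 mol L⁻¹ atm⁻¹
[CO2*] = KH · pCO2 = 3.802×10^-2 × 2620×10^-6 atm = 9.96×10^-5 mol/L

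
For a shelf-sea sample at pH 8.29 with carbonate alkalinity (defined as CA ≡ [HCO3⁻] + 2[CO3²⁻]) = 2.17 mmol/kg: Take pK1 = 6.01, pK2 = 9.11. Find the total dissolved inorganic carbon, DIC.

DIC = 1.93 mmol/kg

CA = [HCO3⁻] + 2[CO3²⁻] = (α₁ + 2α₂)·DIC
At pH 8.29: [H⁺]/K1 = 10^-2.28 = 0.0052481, K2/[H⁺] = 10^-0.82 = 0.15136
α₁ = 1/(1 + 0.0052481 + 0.15136) = 1/1.1566 = 0.8646; α₂ = α₁·K2/[H⁺] = 0.1309
α₁ + 2α₂ = 1.1263
DIC = CA / (α₁ + 2α₂) = 2.17 / 1.1263 = 1.93 mmol/kg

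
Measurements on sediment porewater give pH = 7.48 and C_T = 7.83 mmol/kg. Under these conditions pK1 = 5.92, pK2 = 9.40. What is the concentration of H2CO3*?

α₀ = 1 / (1 + K1/[H⁺] + K1K2/[H⁺]²) = 1 / (1 + 10^+1.56 + 10^-0.36)
   = 1 / (1 + 36.308 + 0.43652) = 1/37.744 = 0.02649
[CO2*] = α₀ × DIC = 0.02649 × 7.83 = 0.207 mmol/kg

[CO2*] = 0.207 mmol/kg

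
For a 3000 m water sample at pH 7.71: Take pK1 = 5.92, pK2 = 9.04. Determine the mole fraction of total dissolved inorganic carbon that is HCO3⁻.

α₁ = 0.941

α₁ = 1 / (1 + [H⁺]/K1 + K2/[H⁺]) = 1 / (1 + 10^-1.79 + 10^-1.33)
   = 1 / (1 + 0.016218 + 0.046774) = 1/1.0630 = 0.9407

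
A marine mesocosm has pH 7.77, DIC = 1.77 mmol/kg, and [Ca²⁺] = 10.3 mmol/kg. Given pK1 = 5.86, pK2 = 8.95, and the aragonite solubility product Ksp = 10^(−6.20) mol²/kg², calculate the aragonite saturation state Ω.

Ω = 1.77

α₂ = 1 / (1 + [H⁺]/K2 + [H⁺]²/(K1K2)) = 1 / (1 + 10^+1.18 + 10^-0.73)
   = 1 / (1 + 15.136 + 0.18621) = 1/16.322 = 0.06127
[CO3²⁻] = α₂ × DIC = 0.06127 × 1.77 = 0.1084 mmol/kg
Ksp = 10^(−6.20) = 6.310×10^-7
Ω = [Ca²⁺][CO3²⁻]/Ksp = (10.3×10^-3)(1.084×10^-4) / 6.310×10^-7 = 1.77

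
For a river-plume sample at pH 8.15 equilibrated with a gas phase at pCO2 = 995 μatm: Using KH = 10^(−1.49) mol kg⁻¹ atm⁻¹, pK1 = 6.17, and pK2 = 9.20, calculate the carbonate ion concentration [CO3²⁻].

[CO2*] = KH · pCO2 = 10^(−1.49) × 995×10^-6 = 3.220×10^-5 mol/kg
α₀ = 1/(1 + K1/[H⁺] + K1K2/[H⁺]²) = 1/(1 + 10^+1.98 + 10^+0.93) = 0.009523
DIC = [CO2*]/α₀ = 3.220×10^-5 / 0.009523 = 3.381 mmol/kg
[CO3²⁻] = α₂·DIC; α₂ = 0.08105, so [CO3²⁻] = 0.08105 × 3.381 = 0.274 mmol/kg

[CO3²⁻] = 0.274 mmol/kg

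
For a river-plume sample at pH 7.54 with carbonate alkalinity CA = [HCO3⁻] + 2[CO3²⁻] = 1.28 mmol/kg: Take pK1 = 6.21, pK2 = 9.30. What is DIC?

CA = [HCO3⁻] + 2[CO3²⁻] = (α₁ + 2α₂)·DIC
At pH 7.54: [H⁺]/K1 = 10^-1.33 = 0.046774, K2/[H⁺] = 10^-1.76 = 0.017378
α₁ = 1/(1 + 0.046774 + 0.017378) = 1/1.0642 = 0.9397; α₂ = α₁·K2/[H⁺] = 0.01633
α₁ + 2α₂ = 0.9724
DIC = CA / (α₁ + 2α₂) = 1.28 / 0.9724 = 1.32 mmol/kg

DIC = 1.32 mmol/kg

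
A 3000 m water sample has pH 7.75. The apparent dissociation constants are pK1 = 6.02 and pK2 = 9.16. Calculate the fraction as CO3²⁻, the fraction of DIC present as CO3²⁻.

α₂ = 0.0368

α₂ = 1 / (1 + [H⁺]/K2 + [H⁺]²/(K1K2)) = 1 / (1 + 10^+1.41 + 10^-0.32)
   = 1 / (1 + 25.704 + 0.47863) = 1/27.183 = 0.03679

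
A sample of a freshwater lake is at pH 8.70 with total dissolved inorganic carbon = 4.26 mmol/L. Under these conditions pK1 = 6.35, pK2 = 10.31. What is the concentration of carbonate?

[CO3²⁻] = 0.102 mmol/L

α₂ = 1 / (1 + [H⁺]/K2 + [H⁺]²/(K1K2)) = 1 / (1 + 10^+1.61 + 10^-0.74)
   = 1 / (1 + 40.738 + 0.18197) = 1/41.920 = 0.02385
[CO3²⁻] = α₂ × DIC = 0.02385 × 4.26 = 0.102 mmol/L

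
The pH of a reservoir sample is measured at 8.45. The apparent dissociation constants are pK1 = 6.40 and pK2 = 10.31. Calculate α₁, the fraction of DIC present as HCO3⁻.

α₁ = 1 / (1 + [H⁺]/K1 + K2/[H⁺]) = 1 / (1 + 10^-2.05 + 10^-1.86)
   = 1 / (1 + 0.0089125 + 0.013804) = 1/1.0227 = 0.9778

α₁ = 0.978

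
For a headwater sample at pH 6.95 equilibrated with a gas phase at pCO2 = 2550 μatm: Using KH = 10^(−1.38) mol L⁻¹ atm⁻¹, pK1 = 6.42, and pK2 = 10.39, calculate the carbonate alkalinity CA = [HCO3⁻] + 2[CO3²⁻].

CA = 0.360 mmol/L

[CO2*] = KH · pCO2 = 10^(−1.38) × 2550×10^-6 = 1.063×10^-4 mol/L
α₀ = 1/(1 + K1/[H⁺] + K1K2/[H⁺]²) = 1/(1 + 10^+0.53 + 10^-2.91) = 0.2278
DIC = [CO2*]/α₀ = 1.063×10^-4 / 0.2278 = 0.4666 mmol/L
CA = (α₁ + 2α₂)·DIC = (0.7719 + 2×0.0002803) × 0.4666 = 0.360 mmol/L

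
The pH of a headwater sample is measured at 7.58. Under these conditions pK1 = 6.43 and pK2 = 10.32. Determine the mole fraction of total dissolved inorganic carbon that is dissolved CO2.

α₀ = 1 / (1 + K1/[H⁺] + K1K2/[H⁺]²) = 1 / (1 + 10^+1.15 + 10^-1.59)
   = 1 / (1 + 14.125 + 0.025704) = 1/15.151 = 0.06600

α₀ = 0.0660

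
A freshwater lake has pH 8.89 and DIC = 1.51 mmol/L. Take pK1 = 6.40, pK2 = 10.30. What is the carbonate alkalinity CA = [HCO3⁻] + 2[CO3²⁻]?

CA = [HCO3⁻] + 2[CO3²⁻] = (α₁ + 2α₂)·DIC
At pH 8.89: [H⁺]/K1 = 10^-2.49 = 0.0032359, K2/[H⁺] = 10^-1.41 = 0.038905
α₁ = 1/(1 + 0.0032359 + 0.038905) = 1/1.0421 = 0.9596; α₂ = α₁·K2/[H⁺] = 0.03733
α₁ + 2α₂ = 1.0342
CA = 1.0342 × 1.51 = 1.56 mmol/L

CA = 1.56 mmol/L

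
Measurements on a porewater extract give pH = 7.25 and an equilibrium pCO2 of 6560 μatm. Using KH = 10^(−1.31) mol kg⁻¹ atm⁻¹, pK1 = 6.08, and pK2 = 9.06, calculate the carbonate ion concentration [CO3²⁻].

[CO2*] = KH · pCO2 = 10^(−1.31) × 6560×10^-6 = 3.213×10^-4 mol/kg
α₀ = 1/(1 + K1/[H⁺] + K1K2/[H⁺]²) = 1/(1 + 10^+1.17 + 10^-0.64) = 0.06242
DIC = [CO2*]/α₀ = 3.213×10^-4 / 0.06242 = 5.147 mmol/kg
[CO3²⁻] = α₂·DIC; α₂ = 0.01430, so [CO3²⁻] = 0.01430 × 5.147 = 0.0736 mmol/kg

[CO3²⁻] = 0.0736 mmol/kg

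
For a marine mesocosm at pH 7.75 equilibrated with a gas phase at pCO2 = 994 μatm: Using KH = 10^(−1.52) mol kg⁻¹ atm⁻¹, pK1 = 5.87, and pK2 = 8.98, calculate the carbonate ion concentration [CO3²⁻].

[CO2*] = KH · pCO2 = 10^(−1.52) × 994×10^-6 = 3.002×10^-5 mol/kg
α₀ = 1/(1 + K1/[H⁺] + K1K2/[H⁺]²) = 1/(1 + 10^+1.88 + 10^+0.65) = 0.01230
DIC = [CO2*]/α₀ = 3.002×10^-5 / 0.01230 = 2.441 mmol/kg
[CO3²⁻] = α₂·DIC; α₂ = 0.05493, so [CO3²⁻] = 0.05493 × 2.441 = 0.134 mmol/kg

[CO3²⁻] = 0.134 mmol/kg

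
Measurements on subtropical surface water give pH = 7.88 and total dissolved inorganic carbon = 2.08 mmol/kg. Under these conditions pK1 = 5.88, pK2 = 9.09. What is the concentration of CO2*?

[CO2*] = 19.4 μmol/kg

α₀ = 1 / (1 + K1/[H⁺] + K1K2/[H⁺]²) = 1 / (1 + 10^+2.00 + 10^+0.79)
   = 1 / (1 + 100.00 + 6.1660) = 1/107.17 = 0.009331
[CO2*] = α₀ × DIC = 0.009331 × 2.08 = 0.0194 mmol/kg = 19.4 μmol/kg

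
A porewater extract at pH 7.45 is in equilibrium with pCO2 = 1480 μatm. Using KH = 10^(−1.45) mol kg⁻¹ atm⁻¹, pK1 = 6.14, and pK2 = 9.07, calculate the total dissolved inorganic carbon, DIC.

DIC = 1.15 mmol/kg

[CO2*] = KH · pCO2 = 10^(−1.45) × 1480×10^-6 = 5.251×10^-5 mol/kg
α₀ = 1/(1 + K1/[H⁺] + K1K2/[H⁺]²) = 1/(1 + 10^+1.31 + 10^-0.31) = 0.04565
DIC = [CO2*]/α₀ = 5.251×10^-5 / 0.04565 = 1.15 mmol/kg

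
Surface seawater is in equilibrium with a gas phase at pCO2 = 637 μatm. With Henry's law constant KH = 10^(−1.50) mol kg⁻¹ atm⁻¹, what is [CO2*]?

[CO2*] = 20.1 μmol/kg

KH = 10^(−1.50) = 3.162×10^-2 mol kg⁻¹ atm⁻¹
[CO2*] = KH · pCO2 = 3.162×10^-2 × 637×10^-6 atm = 2.01×10^-5 mol/kg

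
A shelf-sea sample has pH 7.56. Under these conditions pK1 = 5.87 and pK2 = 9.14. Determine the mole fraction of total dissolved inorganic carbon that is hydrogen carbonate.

α₁ = 1 / (1 + [H⁺]/K1 + K2/[H⁺]) = 1 / (1 + 10^-1.69 + 10^-1.58)
   = 1 / (1 + 0.020417 + 0.026303) = 1/1.0467 = 0.9554

α₁ = 0.955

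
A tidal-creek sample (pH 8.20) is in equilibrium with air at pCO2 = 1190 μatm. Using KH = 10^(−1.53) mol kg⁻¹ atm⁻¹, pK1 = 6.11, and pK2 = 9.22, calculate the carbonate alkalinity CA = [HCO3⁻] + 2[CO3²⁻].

[CO2*] = KH · pCO2 = 10^(−1.53) × 1190×10^-6 = 3.512×10^-5 mol/kg
α₀ = 1/(1 + K1/[H⁺] + K1K2/[H⁺]²) = 1/(1 + 10^+2.09 + 10^+1.07) = 0.007365
DIC = [CO2*]/α₀ = 3.512×10^-5 / 0.007365 = 4.768 mmol/kg
CA = (α₁ + 2α₂)·DIC = (0.9061 + 2×0.08653) × 4.768 = 5.15 mmol/kg

CA = 5.15 mmol/kg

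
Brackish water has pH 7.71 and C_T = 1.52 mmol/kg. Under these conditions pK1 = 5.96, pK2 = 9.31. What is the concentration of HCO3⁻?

[HCO3⁻] = 1.46 mmol/kg

α₁ = 1 / (1 + [H⁺]/K1 + K2/[H⁺]) = 1 / (1 + 10^-1.75 + 10^-1.60)
   = 1 / (1 + 0.017783 + 0.025119) = 1/1.0429 = 0.9589
[HCO3⁻] = α₁ × DIC = 0.9589 × 1.52 = 1.46 mmol/kg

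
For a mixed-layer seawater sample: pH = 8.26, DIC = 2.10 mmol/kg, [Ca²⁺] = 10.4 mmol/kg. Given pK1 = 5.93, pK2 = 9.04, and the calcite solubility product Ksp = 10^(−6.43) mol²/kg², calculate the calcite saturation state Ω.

α₂ = 1 / (1 + [H⁺]/K2 + [H⁺]²/(K1K2)) = 1 / (1 + 10^+0.78 + 10^-1.55)
   = 1 / (1 + 6.0256 + 0.028184) = 1/7.0538 = 0.1418
[CO3²⁻] = α₂ × DIC = 0.1418 × 2.10 = 0.2977 mmol/kg
Ksp = 10^(−6.43) = 3.715×10^-7
Ω = [Ca²⁺][CO3²⁻]/Ksp = (10.4×10^-3)(2.977×10^-4) / 3.715×10^-7 = 8.33

Ω = 8.33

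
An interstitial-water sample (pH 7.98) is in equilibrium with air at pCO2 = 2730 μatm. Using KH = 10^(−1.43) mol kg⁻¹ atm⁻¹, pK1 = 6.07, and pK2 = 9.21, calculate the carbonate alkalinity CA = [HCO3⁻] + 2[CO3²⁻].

CA = 9.22 mmol/kg

[CO2*] = KH · pCO2 = 10^(−1.43) × 2730×10^-6 = 1.014×10^-4 mol/kg
α₀ = 1/(1 + K1/[H⁺] + K1K2/[H⁺]²) = 1/(1 + 10^+1.91 + 10^+0.68) = 0.01149
DIC = [CO2*]/α₀ = 1.014×10^-4 / 0.01149 = 8.831 mmol/kg
CA = (α₁ + 2α₂)·DIC = (0.9335 + 2×0.05497) × 8.831 = 9.22 mmol/kg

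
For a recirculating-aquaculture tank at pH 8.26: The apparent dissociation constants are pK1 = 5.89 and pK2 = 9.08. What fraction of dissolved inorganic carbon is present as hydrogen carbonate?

α₁ = 1 / (1 + [H⁺]/K1 + K2/[H⁺]) = 1 / (1 + 10^-2.37 + 10^-0.82)
   = 1 / (1 + 0.0042658 + 0.15136) = 1/1.1556 = 0.8653

α₁ = 0.865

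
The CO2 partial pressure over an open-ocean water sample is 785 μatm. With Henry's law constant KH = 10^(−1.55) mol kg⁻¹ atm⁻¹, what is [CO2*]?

[CO2*] = 22.1 μmol/kg

KH = 10^(−1.55) = 2.818×10^-2 mol kg⁻¹ atm⁻¹
[CO2*] = KH · pCO2 = 2.818×10^-2 × 785×10^-6 atm = 2.21×10^-5 mol/kg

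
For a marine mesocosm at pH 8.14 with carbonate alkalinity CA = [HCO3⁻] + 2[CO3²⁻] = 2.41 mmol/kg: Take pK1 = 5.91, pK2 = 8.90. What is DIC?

DIC = 2.11 mmol/kg

CA = [HCO3⁻] + 2[CO3²⁻] = (α₁ + 2α₂)·DIC
At pH 8.14: [H⁺]/K1 = 10^-2.23 = 0.0058884, K2/[H⁺] = 10^-0.76 = 0.17378
α₁ = 1/(1 + 0.0058884 + 0.17378) = 1/1.1797 = 0.8477; α₂ = α₁·K2/[H⁺] = 0.1473
α₁ + 2α₂ = 1.1423
DIC = CA / (α₁ + 2α₂) = 2.41 / 1.1423 = 2.11 mmol/kg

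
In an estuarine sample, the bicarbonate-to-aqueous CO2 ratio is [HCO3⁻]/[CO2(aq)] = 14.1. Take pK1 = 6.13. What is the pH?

pH = 7.28

From K1 = [H⁺][HCO3⁻]/[CO2(aq)]:  pH = pK1 + log₁₀([HCO3⁻]/[CO2(aq)])
log₁₀(14.1) = +1.149
pH = 6.13 + (+1.149) = 7.28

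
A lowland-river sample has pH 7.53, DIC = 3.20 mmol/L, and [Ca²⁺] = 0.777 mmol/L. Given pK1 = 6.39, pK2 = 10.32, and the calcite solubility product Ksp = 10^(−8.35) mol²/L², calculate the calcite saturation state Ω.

Ω = 0.841

α₂ = 1 / (1 + [H⁺]/K2 + [H⁺]²/(K1K2)) = 1 / (1 + 10^+2.79 + 10^+1.65)
   = 1 / (1 + 616.60 + 44.668) = 1/662.26 = 0.001510
[CO3²⁻] = α₂ × DIC = 0.001510 × 3.20 = 0.004832 mmol/L = 4.832 μmol/L
Ksp = 10^(−8.35) = 4.467×10^-9
Ω = [Ca²⁺][CO3²⁻]/Ksp = (0.777×10^-3)(4.832×10^-6) / 4.467×10^-9 = 0.841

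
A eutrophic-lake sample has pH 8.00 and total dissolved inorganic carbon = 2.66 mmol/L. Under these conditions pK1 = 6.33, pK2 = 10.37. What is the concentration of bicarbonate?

α₁ = 1 / (1 + [H⁺]/K1 + K2/[H⁺]) = 1 / (1 + 10^-1.67 + 10^-2.37)
   = 1 / (1 + 0.021380 + 0.0042658) = 1/1.0256 = 0.9750
[HCO3⁻] = α₁ × DIC = 0.9750 × 2.66 = 2.59 mmol/L

[HCO3⁻] = 2.59 mmol/L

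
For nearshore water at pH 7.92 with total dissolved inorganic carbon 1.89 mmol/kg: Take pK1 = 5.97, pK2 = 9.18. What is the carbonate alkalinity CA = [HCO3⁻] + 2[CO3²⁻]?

CA = [HCO3⁻] + 2[CO3²⁻] = (α₁ + 2α₂)·DIC
At pH 7.92: [H⁺]/K1 = 10^-1.95 = 0.011220, K2/[H⁺] = 10^-1.26 = 0.054954
α₁ = 1/(1 + 0.011220 + 0.054954) = 1/1.0662 = 0.9379; α₂ = α₁·K2/[H⁺] = 0.05154
α₁ + 2α₂ = 1.0410
CA = 1.0410 × 1.89 = 1.97 mmol/kg

CA = 1.97 mmol/kg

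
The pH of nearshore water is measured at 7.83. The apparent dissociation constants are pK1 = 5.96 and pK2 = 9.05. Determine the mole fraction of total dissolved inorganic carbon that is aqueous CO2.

α₀ = 1 / (1 + K1/[H⁺] + K1K2/[H⁺]²) = 1 / (1 + 10^+1.87 + 10^+0.65)
   = 1 / (1 + 74.131 + 4.4668) = 1/79.598 = 0.01256

α₀ = 0.0126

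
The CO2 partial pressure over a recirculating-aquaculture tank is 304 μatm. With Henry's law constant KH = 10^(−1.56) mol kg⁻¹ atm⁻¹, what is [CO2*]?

KH = 10^(−1.56) = 2.754×10^-2 mol kg⁻¹ atm⁻¹
[CO2*] = KH · pCO2 = 2.754×10^-2 × 304×10^-6 atm = 8.37×10^-6 mol/kg

[CO2*] = 8.37 μmol/kg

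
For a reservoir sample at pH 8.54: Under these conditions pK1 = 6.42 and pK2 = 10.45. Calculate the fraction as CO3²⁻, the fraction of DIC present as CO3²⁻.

α₂ = 0.0121

α₂ = 1 / (1 + [H⁺]/K2 + [H⁺]²/(K1K2)) = 1 / (1 + 10^+1.91 + 10^-0.21)
   = 1 / (1 + 81.283 + 0.61660) = 1/82.900 = 0.01206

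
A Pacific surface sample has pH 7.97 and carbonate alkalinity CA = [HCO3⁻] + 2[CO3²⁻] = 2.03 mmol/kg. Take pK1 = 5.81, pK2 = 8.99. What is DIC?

DIC = 1.88 mmol/kg

CA = [HCO3⁻] + 2[CO3²⁻] = (α₁ + 2α₂)·DIC
At pH 7.97: [H⁺]/K1 = 10^-2.16 = 0.0069183, K2/[H⁺] = 10^-1.02 = 0.095499
α₁ = 1/(1 + 0.0069183 + 0.095499) = 1/1.1024 = 0.9071; α₂ = α₁·K2/[H⁺] = 0.08663
α₁ + 2α₂ = 1.0804
DIC = CA / (α₁ + 2α₂) = 2.03 / 1.0804 = 1.88 mmol/kg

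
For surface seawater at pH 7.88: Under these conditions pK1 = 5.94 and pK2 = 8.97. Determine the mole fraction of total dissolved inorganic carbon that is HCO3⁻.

α₁ = 1 / (1 + [H⁺]/K1 + K2/[H⁺]) = 1 / (1 + 10^-1.94 + 10^-1.09)
   = 1 / (1 + 0.011482 + 0.081283) = 1/1.0928 = 0.9151

α₁ = 0.915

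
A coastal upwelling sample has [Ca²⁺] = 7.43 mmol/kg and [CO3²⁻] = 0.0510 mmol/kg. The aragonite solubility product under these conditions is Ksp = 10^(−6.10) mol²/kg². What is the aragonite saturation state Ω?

Ksp = 10^(−6.10) = 7.943×10^-7
Ω = [Ca²⁺][CO3²⁻]/Ksp = (7.43×10^-3)(0.0510×10^-3) / 7.943×10^-7 = 0.477

Ω = 0.477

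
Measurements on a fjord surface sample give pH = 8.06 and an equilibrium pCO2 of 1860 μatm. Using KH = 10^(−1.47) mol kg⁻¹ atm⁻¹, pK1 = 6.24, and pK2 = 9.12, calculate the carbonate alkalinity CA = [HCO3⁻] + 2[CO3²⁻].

[CO2*] = KH · pCO2 = 10^(−1.47) × 1860×10^-6 = 6.303×10^-5 mol/kg
α₀ = 1/(1 + K1/[H⁺] + K1K2/[H⁺]²) = 1/(1 + 10^+1.82 + 10^+0.76) = 0.01373
DIC = [CO2*]/α₀ = 6.303×10^-5 / 0.01373 = 4.590 mmol/kg
CA = (α₁ + 2α₂)·DIC = (0.9073 + 2×0.07902) × 4.590 = 4.89 mmol/kg

CA = 4.89 mmol/kg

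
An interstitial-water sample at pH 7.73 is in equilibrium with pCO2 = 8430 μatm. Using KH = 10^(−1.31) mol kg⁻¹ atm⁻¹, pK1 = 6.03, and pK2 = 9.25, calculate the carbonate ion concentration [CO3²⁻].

[CO3²⁻] = 0.625 mmol/kg

[CO2*] = KH · pCO2 = 10^(−1.31) × 8430×10^-6 = 4.129×10^-4 mol/kg
α₀ = 1/(1 + K1/[H⁺] + K1K2/[H⁺]²) = 1/(1 + 10^+1.70 + 10^+0.18) = 0.01900
DIC = [CO2*]/α₀ = 4.129×10^-4 / 0.01900 = 21.73 mmol/kg
[CO3²⁻] = α₂·DIC; α₂ = 0.02876, so [CO3²⁻] = 0.02876 × 21.73 = 0.625 mmol/kg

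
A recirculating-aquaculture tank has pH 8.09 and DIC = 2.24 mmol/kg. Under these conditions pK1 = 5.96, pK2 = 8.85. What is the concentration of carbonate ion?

[CO3²⁻] = 0.330 mmol/kg

α₂ = 1 / (1 + [H⁺]/K2 + [H⁺]²/(K1K2)) = 1 / (1 + 10^+0.76 + 10^-1.37)
   = 1 / (1 + 5.7544 + 0.042658) = 1/6.7971 = 0.1471
[CO3²⁻] = α₂ × DIC = 0.1471 × 2.24 = 0.330 mmol/kg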